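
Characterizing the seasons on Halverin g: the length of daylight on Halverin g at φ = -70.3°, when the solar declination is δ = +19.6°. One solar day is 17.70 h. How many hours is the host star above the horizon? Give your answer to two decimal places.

cos H₀ = −tan φ · tan δ = −tan(-70.3°) × tan(+19.600°) = 0.9945, so H₀ = 0.1049 rad = 6.01°.
Daylight = 2H₀/(2π) × 17.70 h = (0.1049/π) × 17.70 = 0.59 h.

0.59 h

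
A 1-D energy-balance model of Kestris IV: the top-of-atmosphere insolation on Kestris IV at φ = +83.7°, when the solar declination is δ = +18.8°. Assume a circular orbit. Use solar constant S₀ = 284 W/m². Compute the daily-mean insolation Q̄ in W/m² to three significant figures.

Q̄ ≈ 91.0 W/m²

cos H₀ = −tan(+83.7°) tan(+18.800°) = -3.0836 ≤ −1 ⇒ polar day, H₀ = π.
Bracket: H₀ sin φ sin δ + cos φ cos δ sin H₀ = 3.1416×0.99396×0.32227 + 0.10973×0.94665×0.00000 = 1.006328 + 0.000000 = 1.006328.
Q̄ = (S₀/π) × [bracket] = (284/π) × 1.006328 = 90.97 W/m².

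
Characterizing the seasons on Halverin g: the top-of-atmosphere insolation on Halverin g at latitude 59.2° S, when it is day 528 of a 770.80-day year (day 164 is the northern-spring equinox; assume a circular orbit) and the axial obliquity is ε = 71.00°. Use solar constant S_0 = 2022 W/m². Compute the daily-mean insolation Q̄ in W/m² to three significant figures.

Solar longitude: L_s = 360° × (528 − 164)/770.80 = 170.005°.
sin δ = sin 71.00° × sin 170.005° = 0.16410, so δ = +9.445°.
cos h₀ = −tan(-59.2°) tan(+9.445°) = 0.2791, h₀ = 1.2880 rad.
Bracket: h₀ sin ϕ sin δ + cos ϕ cos δ sin h₀ = 1.2880×-0.85896×0.16410 + 0.51204×0.98644×0.96027 = -0.181550 + 0.485029 = 0.303479.
Q̄ = (S_0/π) × [bracket] = (2022/π) × 0.303479 = 195.3 W/m².

Q̄ ≈ 195 W/m²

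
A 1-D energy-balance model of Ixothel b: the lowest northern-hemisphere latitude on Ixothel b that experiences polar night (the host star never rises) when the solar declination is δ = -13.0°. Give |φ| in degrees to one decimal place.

Polar night requires cos H₀ = −tan φ tan δ ≥ 1, i.e. tan φ tan δ ≤ −1.
The boundary is |tan φ| · |tan δ| = 1, so |φ| = 90° − |δ| = 90° − 13.0° = 77.0° in the northern hemisphere.

|φ| = 77.0°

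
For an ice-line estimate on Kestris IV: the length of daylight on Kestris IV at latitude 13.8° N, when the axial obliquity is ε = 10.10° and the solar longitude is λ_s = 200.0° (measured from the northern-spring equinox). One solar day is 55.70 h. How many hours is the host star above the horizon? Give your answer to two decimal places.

Solar declination: sin δ = sin ε · sin λ_s = sin 10.10° × sin 200.0° = -0.05998, so δ = -3.439°.
cos H₀ = −tan φ · tan δ = −tan(+13.8°) × tan(-3.439°) = 0.0148, so H₀ = 1.5560 rad = 89.15°.
Daylight = 2H₀/(2π) × 55.70 h = (1.5560/π) × 55.70 = 27.59 h.

27.59 h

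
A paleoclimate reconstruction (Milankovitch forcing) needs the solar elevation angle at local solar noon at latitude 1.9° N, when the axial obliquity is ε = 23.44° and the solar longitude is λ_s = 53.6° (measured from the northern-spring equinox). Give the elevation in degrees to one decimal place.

73.2°

Solar declination: sin δ = sin ε · sin λ_s = sin 23.44° × sin 53.6° = 0.32018, so δ = +18.674°.
At local noon the hour angle is zero, so the zenith angle equals |φ − δ| = |+1.9° − (+18.674°)| = 16.774°.
Elevation = 90° − 16.774° = 73.2°.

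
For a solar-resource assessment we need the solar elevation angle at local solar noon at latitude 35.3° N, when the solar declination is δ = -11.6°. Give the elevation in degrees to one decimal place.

At local noon the hour angle is zero, so the zenith angle equals |φ − δ| = |+35.3° − (-11.600°)| = 46.900°.
Elevation = 90° − 46.900° = 43.1°.

43.1°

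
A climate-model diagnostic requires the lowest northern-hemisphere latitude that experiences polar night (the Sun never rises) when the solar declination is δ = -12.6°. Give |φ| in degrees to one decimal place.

Polar night requires cos H₀ = −tan φ tan δ ≥ 1, i.e. tan φ tan δ ≤ −1.
The boundary is |tan φ| · |tan δ| = 1, so |φ| = 90° − |δ| = 90° − 12.6° = 77.4° in the northern hemisphere.

|φ| = 77.4°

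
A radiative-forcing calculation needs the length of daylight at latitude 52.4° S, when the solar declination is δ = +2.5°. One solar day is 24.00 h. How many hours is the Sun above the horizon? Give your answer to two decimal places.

cos H₀ = −tan φ · tan δ = −tan(-52.4°) × tan(+2.500°) = 0.0567, so H₀ = 1.5141 rad = 86.75°.
Daylight = 2H₀/(2π) × 24.00 h = (1.5141/π) × 24.00 = 11.57 h.

11.57 h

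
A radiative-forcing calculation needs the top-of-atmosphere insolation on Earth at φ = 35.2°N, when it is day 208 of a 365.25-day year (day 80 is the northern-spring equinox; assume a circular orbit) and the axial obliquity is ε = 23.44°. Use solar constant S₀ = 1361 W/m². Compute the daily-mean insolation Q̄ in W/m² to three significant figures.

Q̄ ≈ 471 W/m²

Solar longitude: λ_s = 360° × (208 − 80)/365.25 = 126.160°.
sin δ = sin 23.44° × sin 126.160° = 0.32116, so δ = +18.733°.
cos H₀ = −tan(+35.2°) tan(+18.733°) = -0.2392, H₀ = 1.8124 rad.
Bracket: H₀ sin φ sin δ + cos φ cos δ sin H₀ = 1.8124×0.57643×0.32116 + 0.81714×0.94702×0.97096 = 0.335523 + 0.751375 = 1.086898.
Q̄ = (S₀/π) × [bracket] = (1361/π) × 1.086898 = 470.9 W/m².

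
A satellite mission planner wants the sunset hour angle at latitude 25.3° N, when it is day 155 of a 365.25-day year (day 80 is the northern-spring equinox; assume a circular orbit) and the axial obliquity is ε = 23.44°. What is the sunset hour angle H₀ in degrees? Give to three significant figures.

H₀ = 101°

Solar longitude: λ_s = 360° × (155 − 80)/365.25 = 73.922°.
sin δ = sin 23.44° × sin 73.922° = 0.38223, so δ = +22.472°.
cos H₀ = −tan φ · tan δ = −tan(+25.3°) × tan(+22.472°) = -0.1955, so H₀ = 1.7676 rad = 101.28°.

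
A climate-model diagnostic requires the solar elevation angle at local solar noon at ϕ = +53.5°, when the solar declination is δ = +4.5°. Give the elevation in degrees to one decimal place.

At local noon the hour angle is zero, so the zenith angle equals |ϕ − δ| = |+53.5° − (+4.500°)| = 49.000°.
Elevation = 90° − 49.000° = 41.0°.

41.0°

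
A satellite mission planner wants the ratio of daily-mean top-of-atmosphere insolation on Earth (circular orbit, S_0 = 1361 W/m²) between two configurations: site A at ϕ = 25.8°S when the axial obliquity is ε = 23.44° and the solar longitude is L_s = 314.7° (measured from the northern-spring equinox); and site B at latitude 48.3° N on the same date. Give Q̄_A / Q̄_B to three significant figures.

— Configuration A (ϕ=-25.8°):
Solar declination: sin δ = sin ε · sin L_s = sin 23.44° × sin 314.7° = -0.28275, so δ = -16.424°.
cos h₀ = −tan(-25.8°) tan(-16.424°) = -0.1425, h₀ = 1.7138 rad.
Bracket: h₀ sin ϕ sin δ + cos ϕ cos δ sin h₀ = 1.7138×-0.43523×-0.28275 + 0.90032×0.95919×0.98979 = 0.210902 + 0.854761 = 1.065663.
Q̄ = (S_0/π) × [bracket] = (1361/π) × 1.065663 = 461.67 W/m².
— Configuration B (ϕ=+48.3°):
cos h₀ = −tan(+48.3°) tan(-16.424°) = 0.3308, h₀ = 1.2336 rad.
Bracket: h₀ sin ϕ sin δ + cos ϕ cos δ sin h₀ = 1.2336×0.74664×-0.28275 + 0.66523×0.95919×0.94368 = -0.260428 + 0.602145 = 0.341717.
Q̄ = (S_0/π) × [bracket] = (1361/π) × 0.341717 = 148.04 W/m².
Ratio Q̄_A / Q̄_B = 461.67 / 148.04 = 3.119.

Q̄_A / Q̄_B ≈ 3.12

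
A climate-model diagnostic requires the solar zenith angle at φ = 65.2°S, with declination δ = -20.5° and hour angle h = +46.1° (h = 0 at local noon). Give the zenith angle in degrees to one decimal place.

θ_z = 53.8°

cos θ_z = sin φ sin δ + cos φ cos δ cos h = 0.317910 + 0.272430 = 0.590340.
θ_z = arccos(0.590340) = 53.8°.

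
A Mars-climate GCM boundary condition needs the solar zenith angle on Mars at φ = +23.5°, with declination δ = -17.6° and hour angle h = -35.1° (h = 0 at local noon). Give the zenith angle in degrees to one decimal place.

cos θ_z = sin φ sin δ + cos φ cos δ cos h = -0.120570 + 0.715172 = 0.594602.
θ_z = arccos(0.594602) = 53.5°.

θ_z = 53.5°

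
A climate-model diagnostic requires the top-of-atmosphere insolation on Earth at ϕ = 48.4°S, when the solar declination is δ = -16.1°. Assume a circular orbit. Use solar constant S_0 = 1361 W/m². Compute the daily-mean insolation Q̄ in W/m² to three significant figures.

cos h₀ = −tan(-48.4°) tan(-16.100°) = -0.3251, h₀ = 1.9019 rad.
Bracket: h₀ sin ϕ sin δ + cos ϕ cos δ sin h₀ = 1.9019×-0.74780×-0.27731 + 0.66393×0.96078×0.94568 = 0.394402 + 0.603240 = 0.997642.
Q̄ = (S_0/π) × [bracket] = (1361/π) × 0.997642 = 432.2 W/m².

Q̄ ≈ 432 W/m²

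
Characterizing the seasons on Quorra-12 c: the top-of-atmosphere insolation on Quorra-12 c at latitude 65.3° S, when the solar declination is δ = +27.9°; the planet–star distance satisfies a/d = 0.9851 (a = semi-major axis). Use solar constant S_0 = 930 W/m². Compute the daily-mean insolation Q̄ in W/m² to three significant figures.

cos h₀ = −tan(-65.3°) tan(+27.900°) = 1.1512 ≥ 1 ⇒ polar night, h₀ = 0 and Q̄ = 0.
Inverse-square distance factor (a/d)² = 0.9851² = 0.970422.

Q̄ ≈ 0.00 W/m²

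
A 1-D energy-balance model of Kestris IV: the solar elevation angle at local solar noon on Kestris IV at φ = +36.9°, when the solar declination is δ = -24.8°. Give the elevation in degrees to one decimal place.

At local noon the hour angle is zero, so the zenith angle equals |φ − δ| = |+36.9° − (-24.800°)| = 61.700°.
Elevation = 90° − 61.700° = 28.3°.

28.3°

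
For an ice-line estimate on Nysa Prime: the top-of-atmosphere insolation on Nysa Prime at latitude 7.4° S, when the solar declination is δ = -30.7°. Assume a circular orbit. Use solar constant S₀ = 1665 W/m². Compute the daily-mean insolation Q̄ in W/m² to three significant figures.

Q̄ ≈ 508 W/m²

cos H₀ = −tan(-7.4°) tan(-30.700°) = -0.0771, H₀ = 1.6480 rad.
Bracket: H₀ sin φ sin δ + cos φ cos δ sin H₀ = 1.6480×-0.12880×-0.51054 + 0.99167×0.85985×0.99702 = 0.108368 + 0.850146 = 0.958514.
Q̄ = (S₀/π) × [bracket] = (1665/π) × 0.958514 = 508.0 W/m².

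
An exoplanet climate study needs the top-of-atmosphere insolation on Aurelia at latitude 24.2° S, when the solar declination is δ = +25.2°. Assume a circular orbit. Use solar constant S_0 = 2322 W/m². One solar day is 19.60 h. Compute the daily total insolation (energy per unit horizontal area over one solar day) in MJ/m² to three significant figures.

cos h₀ = −tan(-24.2°) tan(+25.200°) = 0.2115, h₀ = 1.3577 rad.
Bracket: h₀ sin ϕ sin δ + cos ϕ cos δ sin h₀ = 1.3577×-0.40992×0.42578 + 0.91212×0.90483×0.97738 = -0.236967 + 0.806645 = 0.569678.
Q̄ = (S_0/π) × [bracket] = (2322/π) × 0.569678 = 421.06 W/m².
Daily total = Q̄ × 19.60 h × 3600 s/h = 421.06 × 19.60 × 3600 / 10⁶ = 29.71 MJ/m².

29.7 MJ/m²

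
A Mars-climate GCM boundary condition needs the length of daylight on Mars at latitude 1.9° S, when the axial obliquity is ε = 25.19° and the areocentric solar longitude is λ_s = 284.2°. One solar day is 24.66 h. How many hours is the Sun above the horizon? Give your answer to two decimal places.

12.45 h

sin δ = sin 25.19° × sin 284.2° = -0.41262, so δ = -24.369°.
cos H₀ = −tan φ · tan δ = −tan(-1.9°) × tan(-24.369°) = -0.0150, so H₀ = 1.5858 rad = 90.86°.
Daylight = 2H₀/(2π) × 24.66 h = (1.5858/π) × 24.66 = 12.45 h.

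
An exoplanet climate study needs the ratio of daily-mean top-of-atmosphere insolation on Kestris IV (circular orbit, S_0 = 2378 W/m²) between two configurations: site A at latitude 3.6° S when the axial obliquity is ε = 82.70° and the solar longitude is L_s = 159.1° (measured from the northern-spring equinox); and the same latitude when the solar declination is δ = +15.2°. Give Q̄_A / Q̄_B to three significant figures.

— Configuration A (ϕ=-3.6°):
Solar declination: sin δ = sin ε · sin L_s = sin 82.70° × sin 159.1° = 0.35385, so δ = +20.723°.
cos h₀ = −tan(-3.6°) tan(+20.723°) = 0.0238, h₀ = 1.5470 rad.
Bracket: h₀ sin ϕ sin δ + cos ϕ cos δ sin h₀ = 1.5470×-0.06279×0.35385 + 0.99803×0.93530×0.99972 = -0.034372 + 0.933196 = 0.898824.
Q̄ = (S_0/π) × [bracket] = (2378/π) × 0.898824 = 680.36 W/m².
— Configuration B (ϕ=-3.6°):
cos h₀ = −tan(-3.6°) tan(+15.200°) = 0.0171, h₀ = 1.5537 rad.
Bracket: h₀ sin ϕ sin δ + cos ϕ cos δ sin h₀ = 1.5537×-0.06279×0.26219 + 0.99803×0.96502×0.99985 = -0.025578 + 0.962974 = 0.937396.
Q̄ = (S_0/π) × [bracket] = (2378/π) × 0.937396 = 709.55 W/m².
Ratio Q̄_A / Q̄_B = 680.36 / 709.55 = 0.9589.

Q̄_A / Q̄_B ≈ 0.959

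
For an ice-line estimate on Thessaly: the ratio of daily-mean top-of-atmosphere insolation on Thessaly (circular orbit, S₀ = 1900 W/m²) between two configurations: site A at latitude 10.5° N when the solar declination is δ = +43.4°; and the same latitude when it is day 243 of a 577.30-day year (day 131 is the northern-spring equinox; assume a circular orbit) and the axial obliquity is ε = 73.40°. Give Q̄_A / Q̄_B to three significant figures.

— Configuration A (φ=+10.5°):
cos H₀ = −tan(+10.5°) tan(+43.400°) = -0.1753, H₀ = 1.7470 rad.
Bracket: H₀ sin φ sin δ + cos φ cos δ sin H₀ = 1.7470×0.18224×0.68709 + 0.98325×0.72657×0.98452 = 0.218751 + 0.703341 = 0.922092.
Q̄ = (S₀/π) × [bracket] = (1900/π) × 0.922092 = 557.67 W/m².
— Configuration B (φ=+10.5°):
Solar longitude: λ_s = 360° × (243 − 131)/577.30 = 69.842°.
sin δ = sin 73.40° × sin 69.842° = 0.89962, so δ = +64.109°.
cos H₀ = −tan(+10.5°) tan(+64.109°) = -0.3818, H₀ = 1.9626 rad.
Bracket: H₀ sin φ sin δ + cos φ cos δ sin H₀ = 1.9626×0.18224×0.89962 + 0.98325×0.43667×0.92423 = 0.321762 + 0.396823 = 0.718585.
Q̄ = (S₀/π) × [bracket] = (1900/π) × 0.718585 = 434.59 W/m².
Ratio Q̄_A / Q̄_B = 557.67 / 434.59 = 1.283.

Q̄_A / Q̄_B ≈ 1.28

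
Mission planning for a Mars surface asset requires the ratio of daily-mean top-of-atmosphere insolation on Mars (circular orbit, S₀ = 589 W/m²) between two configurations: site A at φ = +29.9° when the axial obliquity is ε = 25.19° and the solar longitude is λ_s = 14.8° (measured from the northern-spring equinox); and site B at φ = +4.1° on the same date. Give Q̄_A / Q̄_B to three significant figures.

Q̄_A / Q̄_B ≈ 0.945

— Configuration A (φ=+29.9°):
Solar declination: sin δ = sin ε · sin λ_s = sin 25.19° × sin 14.8° = 0.10872, so δ = +6.242°.
cos H₀ = −tan(+29.9°) tan(+6.242°) = -0.0629, H₀ = 1.6337 rad.
Bracket: H₀ sin φ sin δ + cos φ cos δ sin H₀ = 1.6337×0.49849×0.10872 + 0.86690×0.99407×0.99802 = 0.088540 + 0.860053 = 0.948593.
Q̄ = (S₀/π) × [bracket] = (589/π) × 0.948593 = 177.85 W/m².
— Configuration B (φ=+4.1°):
cos H₀ = −tan(+4.1°) tan(+6.242°) = -0.0078, H₀ = 1.5786 rad.
Bracket: H₀ sin φ sin δ + cos φ cos δ sin H₀ = 1.5786×0.07150×0.10872 + 0.99744×0.99407×0.99997 = 0.012271 + 0.991495 = 1.003766.
Q̄ = (S₀/π) × [bracket] = (589/π) × 1.003766 = 188.19 W/m².
Ratio Q̄_A / Q̄_B = 177.85 / 188.19 = 0.9451.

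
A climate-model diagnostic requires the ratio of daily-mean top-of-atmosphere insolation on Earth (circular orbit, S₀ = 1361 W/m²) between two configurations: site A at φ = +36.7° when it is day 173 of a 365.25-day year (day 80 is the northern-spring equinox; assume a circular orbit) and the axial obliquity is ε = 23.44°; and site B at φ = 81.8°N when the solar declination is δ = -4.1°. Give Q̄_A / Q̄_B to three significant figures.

— Configuration A (φ=+36.7°):
Solar longitude: λ_s = 360° × (173 − 80)/365.25 = 91.663°.
sin δ = sin 23.44° × sin 91.663° = 0.39762, so δ = +23.430°.
cos H₀ = −tan(+36.7°) tan(+23.430°) = -0.3230, H₀ = 1.8997 rad.
Bracket: H₀ sin φ sin δ + cos φ cos δ sin H₀ = 1.8997×0.59763×0.39762 + 0.80178×0.91755×0.94640 = 0.451425 + 0.696241 = 1.147666.
Q̄ = (S₀/π) × [bracket] = (1361/π) × 1.147666 = 497.19 W/m².
— Configuration B (φ=+81.8°):
cos H₀ = −tan(+81.8°) tan(-4.100°) = 0.4974, H₀ = 1.0502 rad.
Bracket: H₀ sin φ sin δ + cos φ cos δ sin H₀ = 1.0502×0.98978×-0.07150 + 0.14263×0.99744×0.86750 = -0.074322 + 0.123415 = 0.049093.
Q̄ = (S₀/π) × [bracket] = (1361/π) × 0.049093 = 21.268 W/m².
Ratio Q̄_A / Q̄_B = 497.19 / 21.268 = 23.38.

Q̄_A / Q̄_B ≈ 23.4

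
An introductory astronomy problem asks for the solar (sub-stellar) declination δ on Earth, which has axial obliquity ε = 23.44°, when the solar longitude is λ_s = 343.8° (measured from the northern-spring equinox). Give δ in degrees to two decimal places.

sin δ = sin ε · sin λ_s = sin 23.44° × sin 343.8° = -0.110979.
δ = arcsin(-0.110979) = -6.37°.

δ = -6.37°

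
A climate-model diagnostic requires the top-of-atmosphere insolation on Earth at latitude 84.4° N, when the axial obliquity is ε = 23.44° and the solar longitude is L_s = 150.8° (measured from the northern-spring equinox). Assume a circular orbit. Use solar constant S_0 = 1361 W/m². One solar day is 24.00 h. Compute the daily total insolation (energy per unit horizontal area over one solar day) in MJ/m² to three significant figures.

22.7 MJ/m²

Solar declination: sin δ = sin ε · sin L_s = sin 23.44° × sin 150.8° = 0.19406, so δ = +11.190°.
cos h₀ = −tan(+84.4°) tan(+11.190°) = -2.0176 ≤ −1 ⇒ polar day, h₀ = π.
Bracket: h₀ sin ϕ sin δ + cos ϕ cos δ sin h₀ = 3.1416×0.99523×0.19406 + 0.09758×0.98099×0.00000 = 0.606751 + 0.000000 = 0.606751.
Q̄ = (S_0/π) × [bracket] = (1361/π) × 0.606751 = 262.86 W/m².
Daily total = Q̄ × 24.00 h × 3600 s/h = 262.86 × 24.00 × 3600 / 10⁶ = 22.71 MJ/m².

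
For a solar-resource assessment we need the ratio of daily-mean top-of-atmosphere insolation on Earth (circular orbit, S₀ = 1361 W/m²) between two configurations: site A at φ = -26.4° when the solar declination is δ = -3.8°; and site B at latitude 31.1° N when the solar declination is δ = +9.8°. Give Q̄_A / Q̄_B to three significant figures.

— Configuration A (φ=-26.4°):
cos H₀ = −tan(-26.4°) tan(-3.800°) = -0.0330, H₀ = 1.6038 rad.
Bracket: H₀ sin φ sin δ + cos φ cos δ sin H₀ = 1.6038×-0.44464×-0.06627 + 0.89571×0.99780×0.99946 = 0.047258 + 0.893257 = 0.940515.
Q̄ = (S₀/π) × [bracket] = (1361/π) × 0.940515 = 407.45 W/m².
— Configuration B (φ=+31.1°):
cos H₀ = −tan(+31.1°) tan(+9.800°) = -0.1042, H₀ = 1.6752 rad.
Bracket: H₀ sin φ sin δ + cos φ cos δ sin H₀ = 1.6752×0.51653×0.17021 + 0.85627×0.98541×0.99456 = 0.147281 + 0.839187 = 0.986468.
Q̄ = (S₀/π) × [bracket] = (1361/π) × 0.986468 = 427.36 W/m².
Ratio Q̄_A / Q̄_B = 407.45 / 427.36 = 0.9534.

Q̄_A / Q̄_B ≈ 0.953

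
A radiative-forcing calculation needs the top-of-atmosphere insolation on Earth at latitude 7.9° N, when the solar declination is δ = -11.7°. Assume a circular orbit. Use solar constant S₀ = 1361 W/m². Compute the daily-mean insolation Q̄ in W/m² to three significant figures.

Q̄ ≈ 401 W/m²

cos H₀ = −tan(+7.9°) tan(-11.700°) = 0.0287, H₀ = 1.5421 rad.
Bracket: H₀ sin φ sin δ + cos φ cos δ sin H₀ = 1.5421×0.13744×-0.20279 + 0.99051×0.97922×0.99959 = -0.042981 + 0.969530 = 0.926549.
Q̄ = (S₀/π) × [bracket] = (1361/π) × 0.926549 = 401.4 W/m².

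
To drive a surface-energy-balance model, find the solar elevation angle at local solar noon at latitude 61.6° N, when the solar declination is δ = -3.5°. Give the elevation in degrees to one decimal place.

24.9°

At local noon the hour angle is zero, so the zenith angle equals |φ − δ| = |+61.6° − (-3.500°)| = 65.100°.
Elevation = 90° − 65.100° = 24.9°.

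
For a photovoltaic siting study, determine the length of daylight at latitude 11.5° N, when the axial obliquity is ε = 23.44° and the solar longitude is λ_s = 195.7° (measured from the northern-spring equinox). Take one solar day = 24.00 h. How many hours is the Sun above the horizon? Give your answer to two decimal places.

11.83 h

Solar declination: sin δ = sin ε · sin λ_s = sin 23.44° × sin 195.7° = -0.10764, so δ = -6.179°.
cos H₀ = −tan φ · tan δ = −tan(+11.5°) × tan(-6.179°) = 0.0220, so H₀ = 1.5488 rad = 88.74°.
Daylight = 2H₀/(2π) × 24.00 h = (1.5488/π) × 24.00 = 11.83 h.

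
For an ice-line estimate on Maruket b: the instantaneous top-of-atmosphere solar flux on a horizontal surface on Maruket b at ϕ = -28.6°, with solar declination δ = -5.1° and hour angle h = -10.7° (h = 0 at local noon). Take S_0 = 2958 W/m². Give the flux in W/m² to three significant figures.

cos θ_z = sin ϕ sin δ + cos ϕ cos δ cos h = 0.042553 + 0.859302 = 0.901855.
Flux = S_0 · cos θ_z = 2958 × 0.901855 = 2668 W/m².

2.67e+03 W/m²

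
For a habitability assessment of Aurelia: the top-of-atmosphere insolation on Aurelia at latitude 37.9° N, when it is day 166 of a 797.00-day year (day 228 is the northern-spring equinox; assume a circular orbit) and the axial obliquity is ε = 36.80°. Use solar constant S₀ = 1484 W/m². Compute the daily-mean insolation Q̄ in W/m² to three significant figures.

Q̄ ≈ 239 W/m²

Solar longitude: λ_s = 360° × (166 − 228)/797.00 = -28.005°, i.e. -28.005° + 360° = 331.995°.
sin δ = sin 36.80° × sin 331.995° = -0.28127, so δ = -16.336°.
cos H₀ = −tan(+37.9°) tan(-16.336°) = 0.2282, H₀ = 1.3406 rad.
Bracket: H₀ sin φ sin δ + cos φ cos δ sin H₀ = 1.3406×0.61429×-0.28127 + 0.78908×0.95963×0.97362 = -0.231631 + 0.737249 = 0.505618.
Q̄ = (S₀/π) × [bracket] = (1484/π) × 0.505618 = 238.8 W/m².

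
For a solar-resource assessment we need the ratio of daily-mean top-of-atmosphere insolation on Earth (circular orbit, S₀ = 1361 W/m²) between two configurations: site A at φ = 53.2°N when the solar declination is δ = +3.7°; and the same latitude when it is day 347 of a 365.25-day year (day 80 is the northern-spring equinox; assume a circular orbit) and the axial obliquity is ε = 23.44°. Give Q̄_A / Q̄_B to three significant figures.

— Configuration A (φ=+53.2°):
cos H₀ = −tan(+53.2°) tan(+3.700°) = -0.0864, H₀ = 1.6573 rad.
Bracket: H₀ sin φ sin δ + cos φ cos δ sin H₀ = 1.6573×0.80073×0.06453 + 0.59902×0.99792×0.99626 = 0.085635 + 0.595538 = 0.681173.
Q̄ = (S₀/π) × [bracket] = (1361/π) × 0.681173 = 295.10 W/m².
— Configuration B (φ=+53.2°):
Solar longitude: λ_s = 360° × (347 − 80)/365.25 = 263.162°.
sin δ = sin 23.44° × sin 263.162° = -0.39496, so δ = -23.263°.
cos H₀ = −tan(+53.2°) tan(-23.263°) = 0.5747, H₀ = 0.9586 rad.
Bracket: H₀ sin φ sin δ + cos φ cos δ sin H₀ = 0.9586×0.80073×-0.39496 + 0.59902×0.91870×0.81838 = -0.303163 + 0.450371 = 0.147208.
Q̄ = (S₀/π) × [bracket] = (1361/π) × 0.147208 = 63.773 W/m².
Ratio Q̄_A / Q̄_B = 295.10 / 63.773 = 4.627.

Q̄_A / Q̄_B ≈ 4.63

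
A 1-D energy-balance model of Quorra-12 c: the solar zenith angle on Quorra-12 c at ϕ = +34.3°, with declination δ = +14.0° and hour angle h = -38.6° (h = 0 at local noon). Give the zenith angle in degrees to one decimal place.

cos θ_z = sin ϕ sin δ + cos ϕ cos δ cos h = 0.136329 + 0.626435 = 0.762764.
θ_z = arccos(0.762764) = 40.3°.

θ_z = 40.3°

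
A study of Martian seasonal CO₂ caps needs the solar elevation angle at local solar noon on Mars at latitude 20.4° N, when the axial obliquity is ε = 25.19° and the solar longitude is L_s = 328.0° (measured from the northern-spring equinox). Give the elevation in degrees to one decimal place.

56.6°

Solar declination: sin δ = sin ε · sin L_s = sin 25.19° × sin 328.0° = -0.22554, so δ = -13.035°.
At local noon the hour angle is zero, so the zenith angle equals |ϕ − δ| = |+20.4° − (-13.035°)| = 33.435°.
Elevation = 90° − 33.435° = 56.6°.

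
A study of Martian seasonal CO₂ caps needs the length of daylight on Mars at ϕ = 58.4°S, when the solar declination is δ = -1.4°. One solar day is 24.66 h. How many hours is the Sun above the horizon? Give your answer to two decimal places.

12.64 h

cos h₀ = −tan ϕ · tan δ = −tan(-58.4°) × tan(-1.400°) = -0.0397, so h₀ = 1.6105 rad = 92.28°.
Daylight = 2h₀/(2π) × 24.66 h = (1.6105/π) × 24.66 = 12.64 h.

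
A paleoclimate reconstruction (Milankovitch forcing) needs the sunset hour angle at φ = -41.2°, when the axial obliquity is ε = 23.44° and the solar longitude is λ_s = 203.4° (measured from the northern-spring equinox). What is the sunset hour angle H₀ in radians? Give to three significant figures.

Solar declination: sin δ = sin ε · sin λ_s = sin 23.44° × sin 203.4° = -0.15798, so δ = -9.090°.
cos H₀ = −tan φ · tan δ = −tan(-41.2°) × tan(-9.090°) = -0.1401, so H₀ = 1.7113 rad = 98.05°.

H₀ = 1.71 rad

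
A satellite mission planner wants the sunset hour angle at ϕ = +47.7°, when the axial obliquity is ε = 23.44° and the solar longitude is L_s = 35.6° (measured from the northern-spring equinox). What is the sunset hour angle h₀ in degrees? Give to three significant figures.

Solar declination: sin δ = sin ε · sin L_s = sin 23.44° × sin 35.6° = 0.23156, so δ = +13.389°.
cos h₀ = −tan ϕ · tan δ = −tan(+47.7°) × tan(+13.389°) = -0.2616, so h₀ = 1.8355 rad = 105.16°.

h₀ = 105°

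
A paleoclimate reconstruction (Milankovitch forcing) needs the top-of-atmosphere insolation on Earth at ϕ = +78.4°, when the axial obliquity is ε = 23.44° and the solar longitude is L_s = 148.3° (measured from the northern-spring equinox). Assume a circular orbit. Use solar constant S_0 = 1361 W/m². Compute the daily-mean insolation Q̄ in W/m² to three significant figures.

Q̄ ≈ 279 W/m²

Solar declination: sin δ = sin ε · sin L_s = sin 23.44° × sin 148.3° = 0.20903, so δ = +12.065°.
cos h₀ = −tan(+78.4°) tan(+12.065°) = -1.0413 ≤ −1 ⇒ polar day, h₀ = π.
Bracket: h₀ sin ϕ sin δ + cos ϕ cos δ sin h₀ = 3.1416×0.97958×0.20903 + 0.20108×0.97791×0.00000 = 0.643279 + 0.000000 = 0.643279.
Q̄ = (S_0/π) × [bracket] = (1361/π) × 0.643279 = 278.7 W/m².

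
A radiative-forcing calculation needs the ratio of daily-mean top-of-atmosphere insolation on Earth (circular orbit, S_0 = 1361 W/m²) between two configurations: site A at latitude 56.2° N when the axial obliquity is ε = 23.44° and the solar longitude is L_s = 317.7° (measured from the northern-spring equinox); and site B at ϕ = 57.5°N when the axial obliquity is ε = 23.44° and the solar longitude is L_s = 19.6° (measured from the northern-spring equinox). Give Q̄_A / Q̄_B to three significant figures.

— Configuration A (ϕ=+56.2°):
Solar declination: sin δ = sin ε · sin L_s = sin 23.44° × sin 317.7° = -0.26772, so δ = -15.528°.
cos h₀ = −tan(+56.2°) tan(-15.528°) = 0.4151, h₀ = 1.1428 rad.
Bracket: h₀ sin ϕ sin δ + cos ϕ cos δ sin h₀ = 1.1428×0.83098×-0.26772 + 0.55630×0.96350×0.90979 = -0.254239 + 0.487643 = 0.233404.
Q̄ = (S_0/π) × [bracket] = (1361/π) × 0.233404 = 101.12 W/m².
— Configuration B (ϕ=+57.5°):
Solar declination: sin δ = sin ε · sin L_s = sin 23.44° × sin 19.6° = 0.13344, so δ = +7.668°.
cos h₀ = −tan(+57.5°) tan(+7.668°) = -0.2113, h₀ = 1.7837 rad.
Bracket: h₀ sin ϕ sin δ + cos ϕ cos δ sin h₀ = 1.7837×0.84339×0.13344 + 0.53730×0.99106×0.97741 = 0.200741 + 0.520467 = 0.721208.
Q̄ = (S_0/π) × [bracket] = (1361/π) × 0.721208 = 312.44 W/m².
Ratio Q̄_A / Q̄_B = 101.12 / 312.44 = 0.3236.

Q̄_A / Q̄_B ≈ 0.324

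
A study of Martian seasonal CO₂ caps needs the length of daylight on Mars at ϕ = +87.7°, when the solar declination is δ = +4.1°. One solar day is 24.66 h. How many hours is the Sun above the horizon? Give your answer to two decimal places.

Sunrise equation: cos h₀ = −tan ϕ · tan δ = -1.7847 ≤ −1, so the Sun never sets (polar day) and h₀ = π.
Daylight = 2h₀/(2π) × 24.66 h = (3.1416/π) × 24.66 = 24.66 h.

24.66 h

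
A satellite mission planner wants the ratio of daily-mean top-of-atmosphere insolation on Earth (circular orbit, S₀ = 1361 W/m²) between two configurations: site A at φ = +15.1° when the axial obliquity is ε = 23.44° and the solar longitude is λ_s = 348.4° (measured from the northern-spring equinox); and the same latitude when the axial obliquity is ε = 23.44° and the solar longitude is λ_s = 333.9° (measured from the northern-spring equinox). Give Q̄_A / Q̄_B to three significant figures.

Q̄_A / Q̄_B ≈ 1.06

— Configuration A (φ=+15.1°):
Solar declination: sin δ = sin ε · sin λ_s = sin 23.44° × sin 348.4° = -0.07999, so δ = -4.588°.
cos H₀ = −tan(+15.1°) tan(-4.588°) = 0.0217, H₀ = 1.5491 rad.
Bracket: H₀ sin φ sin δ + cos φ cos δ sin H₀ = 1.5491×0.26050×-0.07999 + 0.96547×0.99680×0.99977 = -0.032279 + 0.962159 = 0.929880.
Q̄ = (S₀/π) × [bracket] = (1361/π) × 0.929880 = 402.84 W/m².
— Configuration B (φ=+15.1°):
Solar declination: sin δ = sin ε · sin λ_s = sin 23.44° × sin 333.9° = -0.17500, so δ = -10.079°.
cos H₀ = −tan(+15.1°) tan(-10.079°) = 0.0480, H₀ = 1.5228 rad.
Bracket: H₀ sin φ sin δ + cos φ cos δ sin H₀ = 1.5228×0.26050×-0.17500 + 0.96547×0.98457×0.99885 = -0.069421 + 0.949480 = 0.880059.
Q̄ = (S₀/π) × [bracket] = (1361/π) × 0.880059 = 381.26 W/m².
Ratio Q̄_A / Q̄_B = 402.84 / 381.26 = 1.057.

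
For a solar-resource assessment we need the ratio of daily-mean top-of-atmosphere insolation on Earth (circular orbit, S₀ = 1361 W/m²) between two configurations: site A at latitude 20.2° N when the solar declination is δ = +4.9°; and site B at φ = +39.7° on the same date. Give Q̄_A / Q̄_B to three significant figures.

— Configuration A (φ=+20.2°):
cos H₀ = −tan(+20.2°) tan(+4.900°) = -0.0315, H₀ = 1.6023 rad.
Bracket: H₀ sin φ sin δ + cos φ cos δ sin H₀ = 1.6023×0.34530×0.08542 + 0.93849×0.99635×0.99950 = 0.047261 + 0.934597 = 0.981858.
Q̄ = (S₀/π) × [bracket] = (1361/π) × 0.981858 = 425.36 W/m².
— Configuration B (φ=+39.7°):
cos H₀ = −tan(+39.7°) tan(+4.900°) = -0.0712, H₀ = 1.6420 rad.
Bracket: H₀ sin φ sin δ + cos φ cos δ sin H₀ = 1.6420×0.63877×0.08542 + 0.76940×0.99635×0.99746 = 0.089594 + 0.764645 = 0.854239.
Q̄ = (S₀/π) × [bracket] = (1361/π) × 0.854239 = 370.07 W/m².
Ratio Q̄_A / Q̄_B = 425.36 / 370.07 = 1.149.

Q̄_A / Q̄_B ≈ 1.15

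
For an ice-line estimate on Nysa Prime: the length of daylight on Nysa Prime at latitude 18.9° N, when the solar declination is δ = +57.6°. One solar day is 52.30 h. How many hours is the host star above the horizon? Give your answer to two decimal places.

35.64 h

cos H₀ = −tan φ · tan δ = −tan(+18.9°) × tan(+57.600°) = -0.5395, so H₀ = 2.1406 rad = 122.65°.
Daylight = 2H₀/(2π) × 52.30 h = (2.1406/π) × 52.30 = 35.64 h.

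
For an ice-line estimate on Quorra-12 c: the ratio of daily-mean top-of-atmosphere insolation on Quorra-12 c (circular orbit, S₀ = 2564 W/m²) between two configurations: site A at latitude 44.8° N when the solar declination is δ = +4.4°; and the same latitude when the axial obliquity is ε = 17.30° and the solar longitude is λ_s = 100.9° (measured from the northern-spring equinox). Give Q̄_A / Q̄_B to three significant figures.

— Configuration A (φ=+44.8°):
cos H₀ = −tan(+44.8°) tan(+4.400°) = -0.0764, H₀ = 1.6473 rad.
Bracket: H₀ sin φ sin δ + cos φ cos δ sin H₀ = 1.6473×0.70463×0.07672 + 0.70957×0.99705×0.99708 = 0.089052 + 0.705411 = 0.794463.
Q̄ = (S₀/π) × [bracket] = (2564/π) × 0.794463 = 648.40 W/m².
— Configuration B (φ=+44.8°):
Solar declination: sin δ = sin ε · sin λ_s = sin 17.30° × sin 100.9° = 0.29201, so δ = +16.978°.
cos H₀ = −tan(+44.8°) tan(+16.978°) = -0.3032, H₀ = 1.8788 rad.
Bracket: H₀ sin φ sin δ + cos φ cos δ sin H₀ = 1.8788×0.70463×0.29201 + 0.70957×0.95642×0.95293 = 0.386580 + 0.646703 = 1.033283.
Q̄ = (S₀/π) × [bracket] = (2564/π) × 1.033283 = 843.31 W/m².
Ratio Q̄_A / Q̄_B = 648.40 / 843.31 = 0.7689.

Q̄_A / Q̄_B ≈ 0.769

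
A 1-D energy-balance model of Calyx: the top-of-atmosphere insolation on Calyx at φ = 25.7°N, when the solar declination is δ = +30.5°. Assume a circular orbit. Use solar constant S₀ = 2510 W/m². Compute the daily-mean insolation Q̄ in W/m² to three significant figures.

Q̄ ≈ 922 W/m²

cos H₀ = −tan(+25.7°) tan(+30.500°) = -0.2835, H₀ = 1.8582 rad.
Bracket: H₀ sin φ sin δ + cos φ cos δ sin H₀ = 1.8582×0.43366×0.50754 + 0.90108×0.86163×0.95898 = 0.408989 + 0.744550 = 1.153539.
Q̄ = (S₀/π) × [bracket] = (2510/π) × 1.153539 = 921.6 W/m².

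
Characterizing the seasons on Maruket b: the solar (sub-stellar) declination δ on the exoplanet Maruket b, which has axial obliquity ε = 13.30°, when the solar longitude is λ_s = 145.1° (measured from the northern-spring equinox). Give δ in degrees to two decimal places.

δ = +7.56°

sin δ = sin ε · sin λ_s = sin 13.30° × sin 145.1° = 0.131622.
δ = arcsin(0.131622) = +7.56°.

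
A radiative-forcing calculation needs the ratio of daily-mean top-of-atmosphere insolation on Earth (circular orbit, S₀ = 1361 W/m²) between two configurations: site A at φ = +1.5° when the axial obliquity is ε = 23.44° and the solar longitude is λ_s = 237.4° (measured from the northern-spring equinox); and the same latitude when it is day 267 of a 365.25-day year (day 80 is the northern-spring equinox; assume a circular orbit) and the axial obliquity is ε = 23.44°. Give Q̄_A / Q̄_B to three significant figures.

Q̄_A / Q̄_B ≈ 0.930

— Configuration A (φ=+1.5°):
Solar declination: sin δ = sin ε · sin λ_s = sin 23.44° × sin 237.4° = -0.33512, so δ = -19.580°.
cos H₀ = −tan(+1.5°) tan(-19.580°) = 0.0093, H₀ = 1.5615 rad.
Bracket: H₀ sin φ sin δ + cos φ cos δ sin H₀ = 1.5615×0.02618×-0.33512 + 0.99966×0.94218×0.99996 = -0.013700 + 0.941822 = 0.928122.
Q̄ = (S₀/π) × [bracket] = (1361/π) × 0.928122 = 402.08 W/m².
— Configuration B (φ=+1.5°):
Solar longitude: λ_s = 360° × (267 − 80)/365.25 = 184.312°.
sin δ = sin 23.44° × sin 184.312° = -0.02991, so δ = -1.714°.
cos H₀ = −tan(+1.5°) tan(-1.714°) = 0.0008, H₀ = 1.5700 rad.
Bracket: H₀ sin φ sin δ + cos φ cos δ sin H₀ = 1.5700×0.02618×-0.02991 + 0.99966×0.99955×1.00000 = -0.001229 + 0.999210 = 0.997981.
Q̄ = (S₀/π) × [bracket] = (1361/π) × 0.997981 = 432.35 W/m².
Ratio Q̄_A / Q̄_B = 402.08 / 432.35 = 0.9300.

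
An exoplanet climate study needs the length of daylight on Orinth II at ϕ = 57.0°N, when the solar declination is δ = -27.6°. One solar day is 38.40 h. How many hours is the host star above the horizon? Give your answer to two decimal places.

7.76 h

cos h₀ = −tan ϕ · tan δ = −tan(+57.0°) × tan(-27.600°) = 0.8050, so h₀ = 0.6351 rad = 36.39°.
Daylight = 2h₀/(2π) × 38.40 h = (0.6351/π) × 38.40 = 7.76 h.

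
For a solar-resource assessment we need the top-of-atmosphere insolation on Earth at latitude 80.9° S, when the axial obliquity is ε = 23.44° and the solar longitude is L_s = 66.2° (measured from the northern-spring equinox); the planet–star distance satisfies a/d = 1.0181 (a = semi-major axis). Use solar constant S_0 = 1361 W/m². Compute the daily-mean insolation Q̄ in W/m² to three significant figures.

Solar declination: sin δ = sin ε · sin L_s = sin 23.44° × sin 66.2° = 0.36396, so δ = +21.344°.
cos h₀ = −tan(-80.9°) tan(+21.344°) = 2.4396 ≥ 1 ⇒ polar night, h₀ = 0 and Q̄ = 0.
Inverse-square distance factor (a/d)² = 1.0181² = 1.036528.

Q̄ ≈ 0.00 W/m²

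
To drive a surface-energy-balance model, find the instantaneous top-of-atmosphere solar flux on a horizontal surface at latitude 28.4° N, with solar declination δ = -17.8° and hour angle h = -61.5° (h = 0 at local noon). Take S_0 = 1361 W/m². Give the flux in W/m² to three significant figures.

346 W/m²

cos θ_z = sin ϕ sin δ + cos ϕ cos δ cos h = -0.145396 + 0.399639 = 0.254243.
Flux = S_0 · cos θ_z = 1361 × 0.254243 = 346.0 W/m².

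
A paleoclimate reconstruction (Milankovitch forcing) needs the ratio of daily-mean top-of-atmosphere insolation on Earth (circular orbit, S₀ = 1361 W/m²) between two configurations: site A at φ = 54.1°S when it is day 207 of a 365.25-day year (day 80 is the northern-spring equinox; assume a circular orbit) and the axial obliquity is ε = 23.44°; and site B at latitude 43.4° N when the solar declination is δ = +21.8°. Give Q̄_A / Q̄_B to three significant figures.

Q̄_A / Q̄_B ≈ 0.182

— Configuration A (φ=-54.1°):
Solar longitude: λ_s = 360° × (207 − 80)/365.25 = 125.175°.
sin δ = sin 23.44° × sin 125.175° = 0.32515, so δ = +18.975°.
cos H₀ = −tan(-54.1°) tan(+18.975°) = 0.4750, H₀ = 1.0758 rad.
Bracket: H₀ sin φ sin δ + cos φ cos δ sin H₀ = 1.0758×-0.81004×0.32515 + 0.58637×0.94566×0.87999 = -0.283349 + 0.487960 = 0.204611.
Q̄ = (S₀/π) × [bracket] = (1361/π) × 0.204611 = 88.642 W/m².
— Configuration B (φ=+43.4°):
cos H₀ = −tan(+43.4°) tan(+21.800°) = -0.3782, H₀ = 1.9587 rad.
Bracket: H₀ sin φ sin δ + cos φ cos δ sin H₀ = 1.9587×0.68709×0.37137 + 0.72657×0.92849×0.92571 = 0.499791 + 0.624496 = 1.124287.
Q̄ = (S₀/π) × [bracket] = (1361/π) × 1.124287 = 487.06 W/m².
Ratio Q̄_A / Q̄_B = 88.642 / 487.06 = 0.1820.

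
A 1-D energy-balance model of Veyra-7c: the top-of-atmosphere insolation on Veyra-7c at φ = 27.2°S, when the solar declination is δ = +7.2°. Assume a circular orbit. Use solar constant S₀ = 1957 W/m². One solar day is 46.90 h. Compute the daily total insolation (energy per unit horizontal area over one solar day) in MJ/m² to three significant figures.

cos H₀ = −tan(-27.2°) tan(+7.200°) = 0.0649, H₀ = 1.5058 rad.
Bracket: H₀ sin φ sin δ + cos φ cos δ sin H₀ = 1.5058×-0.45710×0.12533 + 0.88942×0.99211×0.99789 = -0.086265 + 0.880541 = 0.794276.
Q̄ = (S₀/π) × [bracket] = (1957/π) × 0.794276 = 494.78 W/m².
Daily total = Q̄ × 46.90 h × 3600 s/h = 494.78 × 46.90 × 3600 / 10⁶ = 83.54 MJ/m².

83.5 MJ/m²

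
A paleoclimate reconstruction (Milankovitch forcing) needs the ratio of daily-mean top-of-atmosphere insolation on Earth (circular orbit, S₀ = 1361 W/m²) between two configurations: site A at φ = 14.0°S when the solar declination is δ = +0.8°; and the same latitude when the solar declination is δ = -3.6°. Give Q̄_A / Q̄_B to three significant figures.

— Configuration A (φ=-14.0°):
cos H₀ = −tan(-14.0°) tan(+0.800°) = 0.0035, H₀ = 1.5673 rad.
Bracket: H₀ sin φ sin δ + cos φ cos δ sin H₀ = 1.5673×-0.24192×0.01396 + 0.97030×0.99990×0.99999 = -0.005293 + 0.970193 = 0.964900.
Q̄ = (S₀/π) × [bracket] = (1361/π) × 0.964900 = 418.01 W/m².
— Configuration B (φ=-14.0°):
cos H₀ = −tan(-14.0°) tan(-3.600°) = -0.0157, H₀ = 1.5865 rad.
Bracket: H₀ sin φ sin δ + cos φ cos δ sin H₀ = 1.5865×-0.24192×-0.06279 + 0.97030×0.99803×0.99988 = 0.024099 + 0.968272 = 0.992371.
Q̄ = (S₀/π) × [bracket] = (1361/π) × 0.992371 = 429.91 W/m².
Ratio Q̄_A / Q̄_B = 418.01 / 429.91 = 0.9723.

Q̄_A / Q̄_B ≈ 0.972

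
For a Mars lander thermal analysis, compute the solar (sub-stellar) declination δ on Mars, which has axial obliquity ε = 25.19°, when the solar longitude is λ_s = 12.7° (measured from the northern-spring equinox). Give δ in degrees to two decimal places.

δ = +5.37°

sin δ = sin ε · sin λ_s = sin 25.19° × sin 12.7° = 0.093571.
δ = arcsin(0.093571) = +5.37°.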